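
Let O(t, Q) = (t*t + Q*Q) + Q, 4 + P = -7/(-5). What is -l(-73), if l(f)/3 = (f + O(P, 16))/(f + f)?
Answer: 7716/1825 ≈ 4.2279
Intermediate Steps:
P = -13/5 (P = -4 - 7/(-5) = -4 - 7*(-1/5) = -4 + 7/5 = -13/5 ≈ -2.6000)
O(t, Q) = Q + Q**2 + t**2 (O(t, Q) = (t**2 + Q**2) + Q = (Q**2 + t**2) + Q = Q + Q**2 + t**2)
l(f) = 3*(6969/25 + f)/(2*f) (l(f) = 3*((f + (16 + 16**2 + (-13/5)**2))/(f + f)) = 3*((f + (16 + 256 + 169/25))/((2*f))) = 3*((f + 6969/25)*(1/(2*f))) = 3*((6969/25 + f)*(1/(2*f))) = 3*((6969/25 + f)/(2*f)) = 3*(6969/25 + f)/(2*f))
-l(-73) = -3*(6969 + 25*(-73))/(50*(-73)) = -3*(-1)*(6969 - 1825)/(50*73) = -3*(-1)*5144/(50*73) = -1*(-7716/1825) = 7716/1825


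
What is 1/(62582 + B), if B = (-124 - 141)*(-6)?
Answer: 1/64172 ≈ 1.5583e-5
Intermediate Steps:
B = 1590 (B = -265*(-6) = 1590)
1/(62582 + B) = 1/(62582 + 1590) = 1/64172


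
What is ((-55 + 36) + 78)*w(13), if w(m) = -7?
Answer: -413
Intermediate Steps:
((-55 + 36) + 78)*w(13) = ((-55 + 36) + 78)*(-7) = (-19 + 78)*(-7) = 59*(-7) = -413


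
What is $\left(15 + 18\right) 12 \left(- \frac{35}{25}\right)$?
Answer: $- \frac{2772}{5} \approx -554.4$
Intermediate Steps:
$\left(15 + 18\right) 12 \left(- \frac{35}{25}\right) = 33 \cdot 12 \left(\left(-35\right) \frac{1}{25}\right) = 396 \left(- \frac{7}{5}\right) = - \frac{2772}{5}$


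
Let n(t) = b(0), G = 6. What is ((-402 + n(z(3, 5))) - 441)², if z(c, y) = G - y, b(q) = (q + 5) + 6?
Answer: 692224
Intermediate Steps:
b(q) = 11 + q (b(q) = (5 + q) + 6 = 11 + q)
z(c, y) = 6 - y
n(t) = 11 (n(t) = 11 + 0 = 11)
((-402 + n(z(3, 5))) - 441)² = ((-402 + 11) - 441)² = (-391 - 441)² = (-832)² = 692224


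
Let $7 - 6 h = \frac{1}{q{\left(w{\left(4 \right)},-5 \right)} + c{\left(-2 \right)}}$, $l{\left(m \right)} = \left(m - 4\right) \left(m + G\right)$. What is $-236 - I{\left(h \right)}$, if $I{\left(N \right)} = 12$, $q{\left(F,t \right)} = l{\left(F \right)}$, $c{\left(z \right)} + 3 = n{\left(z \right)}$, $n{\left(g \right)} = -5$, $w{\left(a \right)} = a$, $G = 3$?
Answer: $-248$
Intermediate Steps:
$c{\left(z \right)} = -8$ ($c{\left(z \right)} = -3 - 5 = -8$)
$l{\left(m \right)} = \left(-4 + m\right) \left(3 + m\right)$ ($l{\left(m \right)} = \left(m - 4\right) \left(m + 3\right) = \left(-4 + m\right) \left(3 + m\right)$)
$q{\left(F,t \right)} = -12 + F^{2} - F$
$h = \frac{19}{16}$ ($h = \frac{7}{6} - \frac{1}{6 \left(\left(-12 + 4^{2} - 4\right) - 8\right)} = \frac{7}{6} - \frac{1}{6 \left(\left(-12 + 16 - 4\right) - 8\right)} = \frac{7}{6} - \frac{1}{6 \left(0 - 8\right)} = \frac{7}{6} - \frac{1}{6 \left(-8\right)} = \frac{7}{6} - - \frac{1}{48} = \frac{7}{6} + \frac{1}{48} = \frac{19}{16} \approx 1.1875$)
$-236 - I{\left(h \right)} = -236 - 12 = -248$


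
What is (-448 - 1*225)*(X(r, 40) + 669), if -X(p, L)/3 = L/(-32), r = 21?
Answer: -1811043/4 ≈ -4.5276e+5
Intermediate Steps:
X(p, L) = 3*L/32 (X(p, L) = -3*L/(-32) = -3*L*(-1)/32 = -(-3)*L/32 = 3*L/32)
(-448 - 1*225)*(X(r, 40) + 669) = (-448 - 1*225)*((3/32)*40 + 669) = (-448 - 225)*(15/4 + 669) = -673*2691/4 = -1811043/4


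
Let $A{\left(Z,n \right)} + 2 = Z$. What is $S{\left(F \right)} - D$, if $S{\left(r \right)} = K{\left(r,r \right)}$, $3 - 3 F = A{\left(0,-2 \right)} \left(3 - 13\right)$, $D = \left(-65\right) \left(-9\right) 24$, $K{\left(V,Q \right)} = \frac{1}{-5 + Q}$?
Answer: $- \frac{449283}{32} \approx -14040.0$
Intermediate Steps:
$A{\left(Z,n \right)} = -2 + Z$
$D = 14040$ ($D = 585 \cdot 24 = 14040$)
$F = - \frac{17}{3}$ ($F = 1 - \frac{\left(-2 + 0\right) \left(3 - 13\right)}{3} = 1 - \frac{\left(-2\right) \left(-10\right)}{3} = 1 - \frac{20}{3} = - \frac{17}{3} \approx -5.6667$)
$S{\left(r \right)} = \frac{1}{-5 + r}$
$S{\left(F \right)} - D = \frac{1}{-5 - \frac{17}{3}} - 14040 = \frac{1}{- \frac{32}{3}} - 14040 = - \frac{3}{32} - 14040 = - \frac{449283}{32}$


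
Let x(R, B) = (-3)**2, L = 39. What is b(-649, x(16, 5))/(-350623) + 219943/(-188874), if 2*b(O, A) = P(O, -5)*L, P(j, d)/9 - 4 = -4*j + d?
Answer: -896343647/363865761 ≈ -2.4634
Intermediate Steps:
P(j, d) = 36 - 36*j + 9*d (P(j, d) = 36 + 9*(-4*j + d) = 36 + 9*(d - 4*j) = 36 + (-36*j + 9*d) = 36 - 36*j + 9*d)
x(R, B) = 9
b(O, A) = -351/2 - 702*O (b(O, A) = ((36 - 36*O + 9*(-5))*39)/2 = ((36 - 36*O - 45)*39)/2 = ((-9 - 36*O)*39)/2 = (-351 - 1404*O)/2 = -351/2 - 702*O)
b(-649, x(16, 5))/(-350623) + 219943/(-188874) = (-351/2 - 702*(-649))/(-350623) + 219943/(-188874) = (-351/2 + 455598)*(-1/350623) + 219943*(-1/188874) = (910845/2)*(-1/350623) - 219943/188874 = -70065/53942 - 219943/188874 = -896343647/363865761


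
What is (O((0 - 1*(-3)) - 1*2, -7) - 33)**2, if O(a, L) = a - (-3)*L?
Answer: 2809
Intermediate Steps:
O(a, L) = a + 3*L
(O((0 - 1*(-3)) - 1*2, -7) - 33)**2 = ((((0 - 1*(-3)) - 1*2) + 3*(-7)) - 33)**2 = ((((0 + 3) - 2) - 21) - 33)**2 = (((3 - 2) - 21) - 33)**2 = ((1 - 21) - 33)**2 = (-20 - 33)**2 = (-53)**2 = 2809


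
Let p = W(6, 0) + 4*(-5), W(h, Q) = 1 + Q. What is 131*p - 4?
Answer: -2493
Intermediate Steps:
p = -19 (p = (1 + 0) + 4*(-5) = 1 - 20 = -19)
131*p - 4 = 131*(-19) - 4 = -2489 - 4 = -2493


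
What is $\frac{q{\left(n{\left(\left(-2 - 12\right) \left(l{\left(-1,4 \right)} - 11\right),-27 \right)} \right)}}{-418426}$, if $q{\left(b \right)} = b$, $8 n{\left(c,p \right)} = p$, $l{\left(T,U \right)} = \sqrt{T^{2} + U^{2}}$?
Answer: $\frac{27}{3347408} \approx 8.0659 \cdot 10^{-6}$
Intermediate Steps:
$n{\left(c,p \right)} = \frac{p}{8}$
$\frac{q{\left(n{\left(\left(-2 - 12\right) \left(l{\left(-1,4 \right)} - 11\right),-27 \right)} \right)}}{-418426} = \frac{\frac{1}{8} \left(-27\right)}{-418426} = \left(- \frac{27}{8}\right) \left(- \frac{1}{418426}\right) = \frac{27}{3347408}$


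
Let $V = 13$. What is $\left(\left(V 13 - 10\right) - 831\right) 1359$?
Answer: $-913248$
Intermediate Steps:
$\left(\left(V 13 - 10\right) - 831\right) 1359 = \left(\left(13 \cdot 13 - 10\right) - 831\right) 1359 = \left(\left(169 - 10\right) - 831\right) 1359 = \left(159 - 831\right) 1359 = \left(-672\right) 1359 = -913248$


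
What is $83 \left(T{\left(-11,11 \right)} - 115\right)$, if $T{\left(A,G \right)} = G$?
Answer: $-8632$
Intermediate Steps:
$83 \left(T{\left(-11,11 \right)} - 115\right) = 83 \left(11 - 115\right) = 83 \left(-104\right) = -8632$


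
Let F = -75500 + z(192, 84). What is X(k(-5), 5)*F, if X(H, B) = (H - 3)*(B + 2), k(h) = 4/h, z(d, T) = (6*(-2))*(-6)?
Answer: 10031924/5 ≈ 2.0064e+6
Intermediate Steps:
z(d, T) = 72 (z(d, T) = -12*(-6) = 72)
F = -75428 (F = -75500 + 72 = -75428)
X(H, B) = (-3 + H)*(2 + B)
X(k(-5), 5)*F = (-6 - 3*5 + 2*(4/(-5)) + 5*(4/(-5)))*(-75428) = (-6 - 15 + 2*(4*(-⅕)) + 5*(4*(-⅕)))*(-75428) = (-6 - 15 + 2*(-⅘) + 5*(-⅘))*(-75428) = (-6 - 15 - 8/5 - 4)*(-75428) = -133/5*(-75428) = 10031924/5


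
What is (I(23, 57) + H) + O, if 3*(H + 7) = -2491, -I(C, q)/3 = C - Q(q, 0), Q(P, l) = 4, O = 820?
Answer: -223/3 ≈ -74.333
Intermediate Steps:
I(C, q) = 12 - 3*C (I(C, q) = -3*(C - 1*4) = -3*(C - 4) = -3*(-4 + C) = 12 - 3*C)
H = -2512/3 (H = -7 + (1/3)*(-2491) = -7 - 2491/3 = -2512/3 ≈ -837.33)
(I(23, 57) + H) + O = ((12 - 3*23) - 2512/3) + 820 = ((12 - 69) - 2512/3) + 820 = (-57 - 2512/3) + 820 = -2683/3 + 820 = -223/3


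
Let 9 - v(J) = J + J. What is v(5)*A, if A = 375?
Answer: -375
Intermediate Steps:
v(J) = 9 - 2*J (v(J) = 9 - (J + J) = 9 - 2*J)
v(5)*A = (9 - 2*5)*375 = (9 - 10)*375 = -1*375 = -375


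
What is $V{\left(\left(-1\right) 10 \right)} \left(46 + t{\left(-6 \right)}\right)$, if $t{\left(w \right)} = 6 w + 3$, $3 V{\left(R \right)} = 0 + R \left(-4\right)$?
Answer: $\frac{520}{3} \approx 173.33$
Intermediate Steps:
$V{\left(R \right)} = - \frac{4 R}{3}$ ($V{\left(R \right)} = \frac{0 + R \left(-4\right)}{3} = \frac{0 - 4 R}{3} = \frac{\left(-4\right) R}{3} = - \frac{4 R}{3}$)
$t{\left(w \right)} = 3 + 6 w$
$V{\left(\left(-1\right) 10 \right)} \left(46 + t{\left(-6 \right)}\right) = - \frac{4 \left(\left(-1\right) 10\right)}{3} \left(46 + \left(3 + 6 \left(-6\right)\right)\right) = \left(- \frac{4}{3}\right) \left(-10\right) \left(46 + \left(3 - 36\right)\right) = \frac{40 \left(46 - 33\right)}{3} = \frac{40}{3} \cdot 13 = \frac{520}{3}$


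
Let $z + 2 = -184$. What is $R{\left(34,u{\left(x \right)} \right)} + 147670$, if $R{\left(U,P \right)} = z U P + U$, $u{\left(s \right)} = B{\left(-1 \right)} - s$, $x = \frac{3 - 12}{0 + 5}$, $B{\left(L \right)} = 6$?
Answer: $\frac{491884}{5} \approx 98377.0$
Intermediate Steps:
$z = -186$ ($z = -2 - 184 = -186$)
$x = - \frac{9}{5} \approx -1.8$
$u{\left(s \right)} = 6 - s$
$R{\left(U,P \right)} = U - 186 P U$ ($R{\left(U,P \right)} = - 186 U P + U = - 186 P U + U = U - 186 P U$)
$R{\left(34,u{\left(x \right)} \right)} + 147670 = 34 \left(1 - 186 \left(6 - - \frac{9}{5}\right)\right) + 147670 = 34 \left(1 - 186 \left(6 + \frac{9}{5}\right)\right) + 147670 = 34 \left(1 - \frac{7254}{5}\right) + 147670 = 34 \left(- \frac{7249}{5}\right) + 147670 = - \frac{246466}{5} + 147670 = \frac{491884}{5}$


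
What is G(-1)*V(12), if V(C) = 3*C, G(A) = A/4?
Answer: -9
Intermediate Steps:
G(A) = A/4 (G(A) = A*(¼) = A/4)
G(-1)*V(12) = ((¼)*(-1))*(3*12) = -¼*36 = -9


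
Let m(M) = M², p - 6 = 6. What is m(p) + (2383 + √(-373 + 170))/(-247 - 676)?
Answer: 130529/923 - I*√203/923 ≈ 141.42 - 0.015436*I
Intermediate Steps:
p = 12 (p = 6 + 6 = 12)
m(p) + (2383 + √(-373 + 170))/(-247 - 676) = 12² + (2383 + √(-373 + 170))/(-247 - 676) = 144 + (2383 + √(-203))/(-923) = 144 + (2383 + I*√203)*(-1/923) = 144 + (-2383/923 - I*√203/923) = 130529/923 - I*√203/923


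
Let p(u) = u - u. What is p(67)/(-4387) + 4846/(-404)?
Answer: -2423/202 ≈ -11.995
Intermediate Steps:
p(u) = 0
p(67)/(-4387) + 4846/(-404) = 0/(-4387) + 4846/(-404) = 0*(-1/4387) + 4846*(-1/404) = 0 - 2423/202 = -2423/202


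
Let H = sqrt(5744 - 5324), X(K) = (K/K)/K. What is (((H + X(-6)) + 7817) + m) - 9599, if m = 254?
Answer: -9169/6 + 2*sqrt(105) ≈ -1507.7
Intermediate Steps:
X(K) = 1/K
H = 2*sqrt(105) (H = sqrt(420) = 2*sqrt(105) ≈ 20.494)
(((H + X(-6)) + 7817) + m) - 9599 = (((2*sqrt(105) + 1/(-6)) + 7817) + 254) - 9599 = (((2*sqrt(105) - 1/6) + 7817) + 254) - 9599 = (((-1/6 + 2*sqrt(105)) + 7817) + 254) - 9599 = ((46901/6 + 2*sqrt(105)) + 254) - 9599 = (48425/6 + 2*sqrt(105)) - 9599 = -9169/6 + 2*sqrt(105)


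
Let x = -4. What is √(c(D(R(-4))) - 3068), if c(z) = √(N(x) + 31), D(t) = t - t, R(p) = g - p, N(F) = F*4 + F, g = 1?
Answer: √(-3068 + √11) ≈ 55.36*I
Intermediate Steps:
N(F) = 5*F (N(F) = 4*F + F = 5*F)
R(p) = 1 - p
D(t) = 0
c(z) = √11 (c(z) = √(5*(-4) + 31) = √(-20 + 31) = √11)
√(c(D(R(-4))) - 3068) = √(√11 - 3068) = √(-3068 + √11)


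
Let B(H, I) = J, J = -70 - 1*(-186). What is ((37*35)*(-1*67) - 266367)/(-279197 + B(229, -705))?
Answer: 353132/279081 ≈ 1.2653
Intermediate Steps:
J = 116 (J = -70 + 186 = 116)
B(H, I) = 116
((37*35)*(-1*67) - 266367)/(-279197 + B(229, -705)) = ((37*35)*(-1*67) - 266367)/(-279197 + 116) = (1295*(-67) - 266367)/(-279081) = (-86765 - 266367)*(-1/279081) = -353132*(-1/279081) = 353132/279081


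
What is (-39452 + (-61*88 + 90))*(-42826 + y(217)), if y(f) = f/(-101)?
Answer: 193486011390/101 ≈ 1.9157e+9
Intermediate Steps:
y(f) = -f/101 (y(f) = f*(-1/101) = -f/101)
(-39452 + (-61*88 + 90))*(-42826 + y(217)) = (-39452 + (-61*88 + 90))*(-42826 - 1/101*217) = (-39452 + (-5368 + 90))*(-42826 - 217/101) = (-39452 - 5278)*(-4325643/101) = -44730*(-4325643/101) = 193486011390/101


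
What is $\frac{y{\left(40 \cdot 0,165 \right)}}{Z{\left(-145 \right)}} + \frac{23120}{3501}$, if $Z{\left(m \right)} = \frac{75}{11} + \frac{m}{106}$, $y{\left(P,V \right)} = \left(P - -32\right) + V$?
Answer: $\frac{951114302}{22248855} \approx 42.749$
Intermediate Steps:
$y{\left(P,V \right)} = 32 + P + V$ ($y{\left(P,V \right)} = \left(P + 32\right) + V = \left(32 + P\right) + V = 32 + P + V$)
$Z{\left(m \right)} = \frac{75}{11} + \frac{m}{106}$ ($Z{\left(m \right)} = 75 \cdot \frac{1}{11} + m \frac{1}{106} = \frac{75}{11} + \frac{m}{106}$)
$\frac{y{\left(40 \cdot 0,165 \right)}}{Z{\left(-145 \right)}} + \frac{23120}{3501} = \frac{32 + 40 \cdot 0 + 165}{\frac{75}{11} + \frac{1}{106} \left(-145\right)} + \frac{23120}{3501} = \frac{32 + 0 + 165}{\frac{75}{11} - \frac{145}{106}} + 23120 \cdot \frac{1}{3501} = \frac{197}{\frac{6355}{1166}} + \frac{23120}{3501} = 197 \cdot \frac{1166}{6355} + \frac{23120}{3501} = \frac{229702}{6355} + \frac{23120}{3501} = \frac{951114302}{22248855}$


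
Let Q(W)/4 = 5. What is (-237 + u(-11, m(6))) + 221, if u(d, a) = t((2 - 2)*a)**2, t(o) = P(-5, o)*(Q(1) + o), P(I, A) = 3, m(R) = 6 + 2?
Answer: 3584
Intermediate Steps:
m(R) = 8
Q(W) = 20 (Q(W) = 4*5 = 20)
t(o) = 60 + 3*o (t(o) = 3*(20 + o) = 60 + 3*o)
u(d, a) = 3600 (u(d, a) = (60 + 3*((2 - 2)*a))**2 = (60 + 3*(0*a))**2 = (60 + 3*0)**2 = (60 + 0)**2 = 60**2 = 3600)
(-237 + u(-11, m(6))) + 221 = (-237 + 3600) + 221 = 3363 + 221 = 3584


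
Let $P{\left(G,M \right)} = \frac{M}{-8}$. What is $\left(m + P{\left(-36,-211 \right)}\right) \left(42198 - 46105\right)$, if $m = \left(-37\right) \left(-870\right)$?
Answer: $- \frac{1006955017}{8} \approx -1.2587 \cdot 10^{8}$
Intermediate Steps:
$m = 32190$
$P{\left(G,M \right)} = - \frac{M}{8}$ ($P{\left(G,M \right)} = M \left(- \frac{1}{8}\right) = - \frac{M}{8}$)
$\left(m + P{\left(-36,-211 \right)}\right) \left(42198 - 46105\right) = \left(32190 - - \frac{211}{8}\right) \left(42198 - 46105\right) = \left(32190 + \frac{211}{8}\right) \left(-3907\right) = \frac{257731}{8} \left(-3907\right) = - \frac{1006955017}{8}$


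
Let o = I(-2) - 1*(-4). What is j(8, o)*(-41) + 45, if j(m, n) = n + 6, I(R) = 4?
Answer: -529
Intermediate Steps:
o = 8 (o = 4 - 1*(-4) = 4 + 4 = 8)
j(m, n) = 6 + n
j(8, o)*(-41) + 45 = (6 + 8)*(-41) + 45 = 14*(-41) + 45 = -574 + 45 = -529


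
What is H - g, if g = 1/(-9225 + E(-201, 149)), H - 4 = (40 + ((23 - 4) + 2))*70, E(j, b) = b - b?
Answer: 39427651/9225 ≈ 4274.0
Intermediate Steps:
E(j, b) = 0
H = 4274 (H = 4 + (40 + ((23 - 4) + 2))*70 = 4 + (40 + (19 + 2))*70 = 4 + (40 + 21)*70 = 4 + 61*70 = 4 + 4270 = 4274)
g = -1/9225 (g = 1/(-9225 + 0) = 1/(-9225) = -1/9225 ≈ -0.00010840)
H - g = 4274 - 1*(-1/9225) = 4274 + 1/9225 = 39427651/9225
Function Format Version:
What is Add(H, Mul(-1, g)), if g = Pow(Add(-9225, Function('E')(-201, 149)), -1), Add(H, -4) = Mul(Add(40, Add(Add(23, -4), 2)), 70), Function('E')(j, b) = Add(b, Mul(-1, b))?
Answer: Rational(39427651, 9225) ≈ 4274.0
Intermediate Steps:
Function('E')(j, b) = 0
H = 4274 (H = Add(4, Mul(Add(40, Add(Add(23, -4), 2)), 70)) = Add(4, Mul(Add(40, Add(19, 2)), 70)) = Add(4, Mul(Add(40, 21), 70)) = Add(4, Mul(61, 70)) = Add(4, 4270) = 4274)
g = Rational(-1, 9225) (g = Pow(Add(-9225, 0), -1) = Pow(-9225, -1) = Rational(-1, 9225) ≈ -0.00010840)
Add(H, Mul(-1, g)) = Add(4274, Mul(-1, Rational(-1, 9225))) = Add(4274, Rational(1, 9225)) = Rational(39427651, 9225)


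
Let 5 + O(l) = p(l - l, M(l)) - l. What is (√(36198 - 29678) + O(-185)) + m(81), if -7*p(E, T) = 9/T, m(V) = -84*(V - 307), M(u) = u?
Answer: 24817389/1295 + 2*√1630 ≈ 19245.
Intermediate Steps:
m(V) = 25788 - 84*V (m(V) = -84*(-307 + V) = 25788 - 84*V)
p(E, T) = -9/(7*T)
O(l) = -5 - l - 9/(7*l) (O(l) = -5 + (-9/(7*l) - l) = -5 + (-l - 9/(7*l)) = -5 - l - 9/(7*l))
(√(36198 - 29678) + O(-185)) + m(81) = (√(36198 - 29678) + (-5 - 1*(-185) - 9/7/(-185))) + (25788 - 84*81) = (√6520 + (-5 + 185 - 9/7*(-1/185))) + (25788 - 6804) = (2*√1630 + (-5 + 185 + 9/1295)) + 18984 = (2*√1630 + 233109/1295) + 18984 = (233109/1295 + 2*√1630) + 18984 = 24817389/1295 + 2*√1630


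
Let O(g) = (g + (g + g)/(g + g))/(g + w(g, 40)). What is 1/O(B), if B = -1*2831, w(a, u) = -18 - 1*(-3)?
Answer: 1423/1415 ≈ 1.0057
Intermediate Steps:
w(a, u) = -15 (w(a, u) = -18 + 3 = -15)
B = -2831
O(g) = (1 + g)/(-15 + g) (O(g) = (g + (g + g)/(g + g))/(g - 15) = (g + (2*g)/((2*g)))/(-15 + g) = (g + (2*g)*(1/(2*g)))/(-15 + g) = (g + 1)/(-15 + g) = (1 + g)/(-15 + g))
1/O(B) = 1/((1 - 2831)/(-15 - 2831)) = 1/(-2830/(-2846)) = 1/(-1/2846*(-2830)) = 1/(1415/1423) = 1423/1415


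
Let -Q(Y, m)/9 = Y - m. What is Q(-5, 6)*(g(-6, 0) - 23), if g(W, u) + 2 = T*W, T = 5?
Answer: -5445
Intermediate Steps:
Q(Y, m) = -9*Y + 9*m (Q(Y, m) = -9*(Y - m) = -9*Y + 9*m)
g(W, u) = -2 + 5*W
Q(-5, 6)*(g(-6, 0) - 23) = (-9*(-5) + 9*6)*((-2 + 5*(-6)) - 23) = (45 + 54)*((-2 - 30) - 23) = 99*(-32 - 23) = 99*(-55) = -5445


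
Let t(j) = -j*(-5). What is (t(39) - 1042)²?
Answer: 717409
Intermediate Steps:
t(j) = 5*j
(t(39) - 1042)² = (5*39 - 1042)² = (195 - 1042)² = (-847)² = 717409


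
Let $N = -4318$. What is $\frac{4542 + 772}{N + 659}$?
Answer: $- \frac{5314}{3659} \approx -1.4523$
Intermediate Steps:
$\frac{4542 + 772}{N + 659} = \frac{4542 + 772}{-4318 + 659} = \frac{5314}{-3659} = 5314 \left(- \frac{1}{3659}\right) = - \frac{5314}{3659}$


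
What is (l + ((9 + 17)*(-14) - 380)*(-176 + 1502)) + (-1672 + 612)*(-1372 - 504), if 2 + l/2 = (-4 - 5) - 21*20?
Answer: 1001154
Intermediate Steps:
l = -862 (l = -4 + 2*((-4 - 5) - 21*20) = -4 + 2*(-9 - 420) = -4 + 2*(-429) = -4 - 858 = -862)
(l + ((9 + 17)*(-14) - 380)*(-176 + 1502)) + (-1672 + 612)*(-1372 - 504) = (-862 + ((9 + 17)*(-14) - 380)*(-176 + 1502)) + (-1672 + 612)*(-1372 - 504) = (-862 + (26*(-14) - 380)*1326) - 1060*(-1876) = (-862 + (-364 - 380)*1326) + 1988560 = (-862 - 744*1326) + 1988560 = (-862 - 986544) + 1988560 = -987406 + 1988560 = 1001154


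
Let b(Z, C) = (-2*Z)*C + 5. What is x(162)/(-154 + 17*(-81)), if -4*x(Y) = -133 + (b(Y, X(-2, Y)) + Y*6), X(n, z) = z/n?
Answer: 6772/1531 ≈ 4.4233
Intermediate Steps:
b(Z, C) = 5 - 2*C*Z (b(Z, C) = -2*C*Z + 5 = 5 - 2*C*Z)
x(Y) = 32 - 3*Y/2 - Y²/4 (x(Y) = -(-133 + ((5 - 2*Y/(-2)*Y) + Y*6))/4 = -(-133 + ((5 - 2*Y*(-½)*Y) + 6*Y))/4 = -(-133 + ((5 - 2*(-Y/2)*Y) + 6*Y))/4 = -(-133 + ((5 + Y²) + 6*Y))/4 = -(-133 + (5 + Y² + 6*Y))/4 = -(-128 + Y² + 6*Y)/4 = 32 - 3*Y/2 - Y²/4)
x(162)/(-154 + 17*(-81)) = (32 - 3/2*162 - ¼*162²)/(-154 + 17*(-81)) = (32 - 243 - ¼*26244)/(-154 - 1377) = (32 - 243 - 6561)/(-1531) = -6772*(-1/1531) = 6772/1531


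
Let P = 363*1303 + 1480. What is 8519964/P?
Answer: 8519964/474469 ≈ 17.957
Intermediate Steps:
P = 474469 (P = 472989 + 1480 = 474469)
8519964/P = 8519964/474469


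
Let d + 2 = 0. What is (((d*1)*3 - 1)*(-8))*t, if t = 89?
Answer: 4984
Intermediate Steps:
d = -2 (d = -2 + 0 = -2)
(((d*1)*3 - 1)*(-8))*t = ((-2*1*3 - 1)*(-8))*89 = ((-2*3 - 1)*(-8))*89 = ((-6 - 1)*(-8))*89 = -7*(-8)*89 = 56*89 = 4984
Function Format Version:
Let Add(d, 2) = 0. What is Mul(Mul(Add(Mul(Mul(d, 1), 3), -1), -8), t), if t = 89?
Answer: 4984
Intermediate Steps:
d = -2 (d = Add(-2, 0) = -2)
Mul(Mul(Add(Mul(Mul(d, 1), 3), -1), -8), t) = Mul(Mul(Add(Mul(Mul(-2, 1), 3), -1), -8), 89) = Mul(Mul(Add(Mul(-2, 3), -1), -8), 89) = Mul(Mul(Add(-6, -1), -8), 89) = Mul(Mul(-7, -8), 89) = Mul(56, 89) = 4984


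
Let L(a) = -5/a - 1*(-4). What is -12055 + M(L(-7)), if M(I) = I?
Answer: -84352/7 ≈ -12050.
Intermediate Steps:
L(a) = 4 - 5/a (L(a) = -5/a + 4 = 4 - 5/a)
-12055 + M(L(-7)) = -12055 + (4 - 5/(-7)) = -12055 + (4 - 5*(-1/7)) = -12055 + (4 + 5/7) = -12055 + 33/7 = -84352/7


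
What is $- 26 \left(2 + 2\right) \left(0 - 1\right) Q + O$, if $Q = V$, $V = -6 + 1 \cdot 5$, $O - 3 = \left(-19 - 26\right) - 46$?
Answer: $-192$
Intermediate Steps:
$O = -88$ ($O = 3 - 91 = -88$)
$V = -1$ ($V = -6 + 5 = -1$)
$Q = -1$
$- 26 \left(2 + 2\right) \left(0 - 1\right) Q + O = - 26 \left(2 + 2\right) \left(0 - 1\right) \left(-1\right) - 88 = - 26 \cdot 4 \left(-1\right) \left(-1\right) - 88 = \left(-26\right) \left(-4\right) \left(-1\right) - 88 = 104 \left(-1\right) - 88 = -104 - 88 = -192$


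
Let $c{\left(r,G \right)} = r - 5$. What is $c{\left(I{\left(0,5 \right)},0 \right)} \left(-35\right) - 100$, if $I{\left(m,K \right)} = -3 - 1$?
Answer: $215$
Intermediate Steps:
$I{\left(m,K \right)} = -4$ ($I{\left(m,K \right)} = -3 - 1 = -4$)
$c{\left(r,G \right)} = -5 + r$ ($c{\left(r,G \right)} = r - 5 = -5 + r$)
$c{\left(I{\left(0,5 \right)},0 \right)} \left(-35\right) - 100 = \left(-5 - 4\right) \left(-35\right) - 100 = \left(-9\right) \left(-35\right) - 100 = 315 - 100 = 215$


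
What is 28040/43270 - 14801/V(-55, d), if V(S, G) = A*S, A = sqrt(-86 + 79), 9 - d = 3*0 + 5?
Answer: 2804/4327 - 14801*I*sqrt(7)/385 ≈ 0.64802 - 101.71*I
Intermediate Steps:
d = 4 (d = 9 - (3*0 + 5) = 9 - (0 + 5) = 9 - 1*5 = 9 - 5 = 4)
A = I*sqrt(7) (A = sqrt(-7) = I*sqrt(7) ≈ 2.6458*I)
V(S, G) = I*S*sqrt(7) (V(S, G) = (I*sqrt(7))*S = I*S*sqrt(7))
28040/43270 - 14801/V(-55, d) = 28040/43270 - 14801*I*sqrt(7)/385 = 28040*(1/43270) - 14801*I*sqrt(7)/385 = 2804/4327 - 14801*I*sqrt(7)/385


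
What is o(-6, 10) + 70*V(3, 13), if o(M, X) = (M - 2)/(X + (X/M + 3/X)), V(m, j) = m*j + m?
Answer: 761220/259 ≈ 2939.1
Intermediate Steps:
V(m, j) = m + j*m (V(m, j) = j*m + m = m + j*m)
o(M, X) = (-2 + M)/(X + 3/X + X/M) (o(M, X) = (-2 + M)/(X + (3/X + X/M)) = (-2 + M)/(X + 3/X + X/M))
o(-6, 10) + 70*V(3, 13) = -6*10*(-2 - 6)/(10² + 3*(-6) - 6*10²) + 70*(3*(1 + 13)) = -6*10*(-8)/(100 - 18 - 6*100) + 70*(3*14) = -6*10*(-8)/(100 - 18 - 600) + 70*42 = -6*10*(-8)/(-518) + 2940 = -6*10*(-1/518)*(-8) + 2940 = -240/259 + 2940 = 761220/259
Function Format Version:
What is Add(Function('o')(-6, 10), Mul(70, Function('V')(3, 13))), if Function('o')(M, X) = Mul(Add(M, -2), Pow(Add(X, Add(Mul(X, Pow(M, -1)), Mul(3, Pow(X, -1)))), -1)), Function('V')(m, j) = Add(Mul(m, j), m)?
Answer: Rational(761220, 259) ≈ 2939.1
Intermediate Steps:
Function('V')(m, j) = Add(m, Mul(j, m)) (Function('V')(m, j) = Add(Mul(j, m), m) = Add(m, Mul(j, m)))
Function('o')(M, X) = Mul(Pow(Add(X, Mul(3, Pow(X, -1)), Mul(X, Pow(M, -1))), -1), Add(-2, M)) (Function('o')(M, X) = Mul(Add(-2, M), Pow(Add(X, Add(Mul(3, Pow(X, -1)), Mul(X, Pow(M, -1)))), -1)) = Mul(Add(-2, M), Pow(Add(X, Mul(3, Pow(X, -1)), Mul(X, Pow(M, -1))), -1)) = Mul(Pow(Add(X, Mul(3, Pow(X, -1)), Mul(X, Pow(M, -1))), -1), Add(-2, M)))
Add(Function('o')(-6, 10), Mul(70, Function('V')(3, 13))) = Add(Mul(-6, 10, Pow(Add(Pow(10, 2), Mul(3, -6), Mul(-6, Pow(10, 2))), -1), Add(-2, -6)), Mul(70, Mul(3, Add(1, 13)))) = Add(Mul(-6, 10, Pow(Add(100, -18, Mul(-6, 100)), -1), -8), Mul(70, Mul(3, 14))) = Add(Mul(-6, 10, Pow(Add(100, -18, -600), -1), -8), Mul(70, 42)) = Add(Mul(-6, 10, Pow(-518, -1), -8), 2940) = Add(Mul(-6, 10, Rational(-1, 518), -8), 2940) = Add(Rational(-240, 259), 2940) = Rational(761220, 259)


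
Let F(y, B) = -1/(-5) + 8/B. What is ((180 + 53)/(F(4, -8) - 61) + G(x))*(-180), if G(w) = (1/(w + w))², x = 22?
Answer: 33826965/49852 ≈ 678.55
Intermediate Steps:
F(y, B) = ⅕ + 8/B (F(y, B) = -1*(-⅕) + 8/B = ⅕ + 8/B)
G(w) = 1/(4*w²) (G(w) = (1/(2*w))² = 1/(4*w²))
((180 + 53)/(F(4, -8) - 61) + G(x))*(-180) = ((180 + 53)/((⅕)*(40 - 8)/(-8) - 61) + (¼)/22²)*(-180) = (233/((⅕)*(-⅛)*32 - 61) + (¼)*(1/484))*(-180) = (233/(-⅘ - 61) + 1/1936)*(-180) = (233/(-309/5) + 1/1936)*(-180) = (233*(-5/309) + 1/1936)*(-180) = (-1165/309 + 1/1936)*(-180) = -2255131/598224*(-180) = 33826965/49852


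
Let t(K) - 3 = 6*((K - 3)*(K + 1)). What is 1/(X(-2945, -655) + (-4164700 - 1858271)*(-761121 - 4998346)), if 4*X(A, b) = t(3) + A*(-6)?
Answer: 4/138756410883501 ≈ 2.8827e-14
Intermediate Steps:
t(K) = 3 + 6*(1 + K)*(-3 + K) (t(K) = 3 + 6*((K - 3)*(K + 1)) = 3 + 6*((-3 + K)*(1 + K)) = 3 + 6*((1 + K)*(-3 + K)) = 3 + 6*(1 + K)*(-3 + K))
X(A, b) = 3/4 - 3*A/2 (X(A, b) = ((-15 - 12*3 + 6*3**2) + A*(-6))/4 = ((-15 - 36 + 6*9) - 6*A)/4 = ((-15 - 36 + 54) - 6*A)/4 = (3 - 6*A)/4 = 3/4 - 3*A/2)
1/(X(-2945, -655) + (-4164700 - 1858271)*(-761121 - 4998346)) = 1/((3/4 - 3/2*(-2945)) + (-4164700 - 1858271)*(-761121 - 4998346)) = 1/((3/4 + 8835/2) - 6022971*(-5759467)) = 1/(17673/4 + 34689102716457) = 1/(138756410883501/4) = 4/138756410883501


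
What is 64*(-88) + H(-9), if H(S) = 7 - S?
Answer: -5616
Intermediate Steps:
64*(-88) + H(-9) = 64*(-88) + (7 - 1*(-9)) = -5632 + (7 + 9) = -5632 + 16 = -5616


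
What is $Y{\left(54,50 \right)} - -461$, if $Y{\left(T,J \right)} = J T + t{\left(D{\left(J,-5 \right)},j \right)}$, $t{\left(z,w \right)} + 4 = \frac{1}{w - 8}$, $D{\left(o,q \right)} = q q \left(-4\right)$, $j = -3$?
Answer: $\frac{34726}{11} \approx 3156.9$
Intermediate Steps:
$D{\left(o,q \right)} = - 4 q^{2}$ ($D{\left(o,q \right)} = q^{2} \left(-4\right) = - 4 q^{2}$)
$t{\left(z,w \right)} = -4 + \frac{1}{-8 + w}$ ($t{\left(z,w \right)} = -4 + \frac{1}{w - 8} = -4 + \frac{1}{-8 + w}$)
$Y{\left(T,J \right)} = - \frac{45}{11} + J T$ ($Y{\left(T,J \right)} = J T + \frac{33 - -12}{-8 - 3} = J T + \frac{33 + 12}{-11} = J T - \frac{45}{11} = - \frac{45}{11} + J T$)
$Y{\left(54,50 \right)} - -461 = \left(- \frac{45}{11} + 50 \cdot 54\right) - -461 = \left(- \frac{45}{11} + 2700\right) + 461 = \frac{29655}{11} + 461 = \frac{34726}{11}$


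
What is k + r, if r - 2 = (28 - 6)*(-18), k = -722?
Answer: -1116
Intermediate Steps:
r = -394 (r = 2 + (28 - 6)*(-18) = 2 + 22*(-18) = 2 - 396 = -394)
k + r = -722 - 394 = -1116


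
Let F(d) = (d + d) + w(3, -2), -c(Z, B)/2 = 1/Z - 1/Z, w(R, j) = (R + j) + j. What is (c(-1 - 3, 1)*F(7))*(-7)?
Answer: 0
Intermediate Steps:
w(R, j) = R + 2*j
c(Z, B) = 0 (c(Z, B) = -2*(1/Z - 1/Z) = -2*0 = 0)
F(d) = -1 + 2*d (F(d) = (d + d) + (3 + 2*(-2)) = 2*d + (3 - 4) = 2*d - 1 = -1 + 2*d)
(c(-1 - 3, 1)*F(7))*(-7) = (0*(-1 + 2*7))*(-7) = (0*(-1 + 14))*(-7) = (0*13)*(-7) = 0*(-7) = 0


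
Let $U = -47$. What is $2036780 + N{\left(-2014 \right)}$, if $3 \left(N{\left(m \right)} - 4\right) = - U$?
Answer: $\frac{6110399}{3} \approx 2.0368 \cdot 10^{6}$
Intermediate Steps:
$N{\left(m \right)} = \frac{59}{3}$ ($N{\left(m \right)} = 4 + \frac{\left(-1\right) \left(-47\right)}{3} = 4 + \frac{1}{3} \cdot 47 = 4 + \frac{47}{3} = \frac{59}{3}$)
$2036780 + N{\left(-2014 \right)} = 2036780 + \frac{59}{3} = \frac{6110399}{3}$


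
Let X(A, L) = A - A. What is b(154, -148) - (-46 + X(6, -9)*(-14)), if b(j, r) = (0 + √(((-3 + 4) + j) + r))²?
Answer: 53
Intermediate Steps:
X(A, L) = 0
b(j, r) = 1 + j + r (b(j, r) = (0 + √((1 + j) + r))² = (0 + √(1 + j + r))² = (√(1 + j + r))² = 1 + j + r)
b(154, -148) - (-46 + X(6, -9)*(-14)) = (1 + 154 - 148) - (-46 + 0*(-14)) = 7 - (-46 + 0) = 7 - 1*(-46) = 7 + 46 = 53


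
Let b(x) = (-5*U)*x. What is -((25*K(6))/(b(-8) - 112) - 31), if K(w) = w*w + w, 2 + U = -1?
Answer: 4121/116 ≈ 35.526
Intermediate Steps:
U = -3 (U = -2 - 1 = -3)
K(w) = w + w**2 (K(w) = w**2 + w = w + w**2)
b(x) = 15*x (b(x) = (-5*(-3))*x = 15*x)
-((25*K(6))/(b(-8) - 112) - 31) = -((25*(6*(1 + 6)))/(15*(-8) - 112) - 31) = -((25*(6*7))/(-120 - 112) - 31) = -((25*42)/(-232) - 31) = -(1050*(-1/232) - 31) = -(-525/116 - 31) = -1*(-4121/116) = 4121/116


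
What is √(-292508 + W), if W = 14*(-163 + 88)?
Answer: I*√293558 ≈ 541.81*I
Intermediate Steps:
W = -1050 (W = 14*(-75) = -1050)
√(-292508 + W) = √(-292508 - 1050) = √(-293558) = I*√293558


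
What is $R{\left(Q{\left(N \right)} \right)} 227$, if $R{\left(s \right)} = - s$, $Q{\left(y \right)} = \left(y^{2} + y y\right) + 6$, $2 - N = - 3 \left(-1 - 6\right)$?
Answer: $-165256$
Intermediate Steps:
$N = -19$ ($N = 2 - - 3 \left(-1 - 6\right) = 2 - \left(-3\right) \left(-7\right) = 2 - 21 = -19$)
$Q{\left(y \right)} = 6 + 2 y^{2}$ ($Q{\left(y \right)} = \left(y^{2} + y^{2}\right) + 6 = 2 y^{2} + 6 = 6 + 2 y^{2}$)
$R{\left(Q{\left(N \right)} \right)} 227 = - (6 + 2 \left(-19\right)^{2}) 227 = - (6 + 2 \cdot 361) 227 = - (6 + 722) 227 = \left(-1\right) 728 \cdot 227 = \left(-728\right) 227 = -165256$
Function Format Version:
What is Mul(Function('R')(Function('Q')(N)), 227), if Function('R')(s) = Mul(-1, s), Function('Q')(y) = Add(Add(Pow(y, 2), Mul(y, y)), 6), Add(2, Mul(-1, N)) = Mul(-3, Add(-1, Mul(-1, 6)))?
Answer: -165256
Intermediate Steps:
N = -19 (N = Add(2, Mul(-1, Mul(-3, Add(-1, Mul(-1, 6))))) = Add(2, Mul(-1, Mul(-3, Add(-1, -6)))) = Add(2, Mul(-1, Mul(-3, -7))) = Add(2, Mul(-1, 21)) = Add(2, -21) = -19)
Function('Q')(y) = Add(6, Mul(2, Pow(y, 2))) (Function('Q')(y) = Add(Add(Pow(y, 2), Pow(y, 2)), 6) = Add(Mul(2, Pow(y, 2)), 6) = Add(6, Mul(2, Pow(y, 2))))
Mul(Function('R')(Function('Q')(N)), 227) = Mul(Mul(-1, Add(6, Mul(2, Pow(-19, 2)))), 227) = Mul(Mul(-1, Add(6, Mul(2, 361))), 227) = Mul(Mul(-1, Add(6, 722)), 227) = Mul(Mul(-1, 728), 227) = Mul(-728, 227) = -165256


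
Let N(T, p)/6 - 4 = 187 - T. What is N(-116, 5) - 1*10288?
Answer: -8446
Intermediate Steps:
N(T, p) = 1146 - 6*T (N(T, p) = 24 + 6*(187 - T) = 24 + (1122 - 6*T) = 1146 - 6*T)
N(-116, 5) - 1*10288 = (1146 - 6*(-116)) - 1*10288 = (1146 + 696) - 10288 = 1842 - 10288 = -8446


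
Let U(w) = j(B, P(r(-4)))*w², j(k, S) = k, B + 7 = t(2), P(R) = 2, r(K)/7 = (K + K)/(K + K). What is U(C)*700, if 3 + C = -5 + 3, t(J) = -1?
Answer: -140000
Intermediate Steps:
r(K) = 7 (r(K) = 7*((K + K)/(K + K)) = 7*((2*K)/((2*K))) = 7*((2*K)*(1/(2*K))) = 7*1 = 7)
B = -8 (B = -7 - 1 = -8)
C = -5 (C = -3 + (-5 + 3) = -3 - 2 = -5)
U(w) = -8*w²
U(C)*700 = -8*(-5)²*700 = -8*25*700 = -200*700 = -140000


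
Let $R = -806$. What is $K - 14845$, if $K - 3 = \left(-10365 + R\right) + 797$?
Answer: $-25216$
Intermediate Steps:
$K = -10371$ ($K = 3 + \left(\left(-10365 - 806\right) + 797\right) = 3 + \left(-11171 + 797\right) = 3 - 10374 = -10371$)
$K - 14845 = -10371 - 14845 = -25216$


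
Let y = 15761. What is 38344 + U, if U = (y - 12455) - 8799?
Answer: 32851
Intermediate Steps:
U = -5493 (U = (15761 - 12455) - 8799 = 3306 - 8799 = -5493)
38344 + U = 38344 - 5493 = 32851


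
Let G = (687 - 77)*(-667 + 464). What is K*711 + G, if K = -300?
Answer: -337130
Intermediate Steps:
G = -123830 (G = 610*(-203) = -123830)
K*711 + G = -300*711 - 123830 = -213300 - 123830 = -337130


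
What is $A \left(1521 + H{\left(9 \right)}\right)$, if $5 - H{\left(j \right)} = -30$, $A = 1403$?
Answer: $2183068$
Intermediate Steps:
$H{\left(j \right)} = 35$ ($H{\left(j \right)} = 5 - -30 = 5 + 30 = 35$)
$A \left(1521 + H{\left(9 \right)}\right) = 1403 \left(1521 + 35\right) = 1403 \cdot 1556 = 2183068$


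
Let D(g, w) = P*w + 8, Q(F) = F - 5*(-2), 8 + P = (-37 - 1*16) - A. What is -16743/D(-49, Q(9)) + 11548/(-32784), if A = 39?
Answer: 8235214/969177 ≈ 8.4971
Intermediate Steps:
P = -100 (P = -8 + ((-37 - 1*16) - 1*39) = -8 + ((-37 - 16) - 39) = -8 + (-53 - 39) = -8 - 92 = -100)
Q(F) = 10 + F (Q(F) = F + 10 = 10 + F)
D(g, w) = 8 - 100*w (D(g, w) = -100*w + 8 = 8 - 100*w)
-16743/D(-49, Q(9)) + 11548/(-32784) = -16743/(8 - 100*(10 + 9)) + 11548/(-32784) = -16743/(8 - 100*19) + 11548*(-1/32784) = -16743/(8 - 1900) - 2887/8196 = -16743/(-1892) - 2887/8196 = -16743*(-1/1892) - 2887/8196 = 16743/1892 - 2887/8196 = 8235214/969177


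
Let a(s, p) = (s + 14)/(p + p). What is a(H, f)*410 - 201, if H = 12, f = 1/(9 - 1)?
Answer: 42439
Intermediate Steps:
f = 1/8 ≈ 0.12500
a(s, p) = (14 + s)/(2*p) (a(s, p) = (14 + s)/((2*p)) = (14 + s)*(1/(2*p)) = (14 + s)/(2*p))
a(H, f)*410 - 201 = ((14 + 12)/(2*(1/8)))*410 - 201 = ((1/2)*8*26)*410 - 201 = 104*410 - 201 = 42640 - 201 = 42439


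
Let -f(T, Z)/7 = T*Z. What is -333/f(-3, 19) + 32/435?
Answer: -44029/57855 ≈ -0.76102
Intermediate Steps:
f(T, Z) = -7*T*Z
-333/f(-3, 19) + 32/435 = -333/((-7*(-3)*19)) + 32/435 = -333/399 + 32*(1/435) = -333*1/399 + 32/435 = -111/133 + 32/435 = -44029/57855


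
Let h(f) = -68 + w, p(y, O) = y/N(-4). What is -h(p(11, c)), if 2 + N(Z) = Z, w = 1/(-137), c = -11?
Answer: 9317/137 ≈ 68.007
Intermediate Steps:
w = -1/137 ≈ -0.0072993
N(Z) = -2 + Z
p(y, O) = -y/6 (p(y, O) = y/(-2 - 4) = y/(-6) = y*(-1/6) = -y/6)
h(f) = -9317/137 (h(f) = -68 - 1/137 = -9317/137)
-h(p(11, c)) = -1*(-9317/137) = 9317/137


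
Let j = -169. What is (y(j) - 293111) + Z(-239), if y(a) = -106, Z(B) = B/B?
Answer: -293216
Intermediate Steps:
Z(B) = 1
(y(j) - 293111) + Z(-239) = (-106 - 293111) + 1 = -293217 + 1 = -293216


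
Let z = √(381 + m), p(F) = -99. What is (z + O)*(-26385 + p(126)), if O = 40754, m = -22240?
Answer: -1079328936 - 26484*I*√21859 ≈ -1.0793e+9 - 3.9156e+6*I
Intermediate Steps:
z = I*√21859 (z = √(381 - 22240) = √(-21859) = I*√21859 ≈ 147.85*I)
(z + O)*(-26385 + p(126)) = (I*√21859 + 40754)*(-26385 - 99) = (40754 + I*√21859)*(-26484) = -1079328936 - 26484*I*√21859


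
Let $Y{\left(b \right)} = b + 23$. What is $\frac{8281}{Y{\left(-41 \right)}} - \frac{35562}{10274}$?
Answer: $- \frac{42859555}{92466} \approx -463.52$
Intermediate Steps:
$Y{\left(b \right)} = 23 + b$
$\frac{8281}{Y{\left(-41 \right)}} - \frac{35562}{10274} = \frac{8281}{23 - 41} - \frac{35562}{10274} = \frac{8281}{-18} - \frac{17781}{5137} = 8281 \left(- \frac{1}{18}\right) - \frac{17781}{5137} = - \frac{8281}{18} - \frac{17781}{5137} = - \frac{42859555}{92466}$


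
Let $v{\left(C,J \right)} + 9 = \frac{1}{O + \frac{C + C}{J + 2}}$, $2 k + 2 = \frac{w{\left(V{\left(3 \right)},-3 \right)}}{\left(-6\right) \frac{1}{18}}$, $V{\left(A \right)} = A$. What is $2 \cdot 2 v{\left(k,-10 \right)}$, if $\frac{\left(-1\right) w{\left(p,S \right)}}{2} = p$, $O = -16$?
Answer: $- \frac{326}{9} \approx -36.222$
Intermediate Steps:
$w{\left(p,S \right)} = - 2 p$
$k = 8$ ($k = -1 + \frac{\left(-2\right) 3 \frac{1}{\left(-6\right) \frac{1}{18}}}{2} = -1 + \frac{\left(-6\right) \frac{1}{\left(-6\right) \frac{1}{18}}}{2} = -1 + \frac{\left(-6\right) \frac{1}{- \frac{1}{3}}}{2} = -1 + \frac{\left(-6\right) \left(-3\right)}{2} = -1 + \frac{1}{2} \cdot 18 = -1 + 9 = 8$)
$v{\left(C,J \right)} = -9 + \frac{1}{-16 + \frac{2 C}{2 + J}}$ ($v{\left(C,J \right)} = -9 + \frac{1}{-16 + \frac{C + C}{J + 2}} = -9 + \frac{1}{-16 + \frac{2 C}{2 + J}}$)
$2 \cdot 2 v{\left(k,-10 \right)} = 2 \cdot 2 \frac{290 - 144 + 145 \left(-10\right)}{2 \left(-16 + 8 - -80\right)} = 4 \frac{290 - 144 - 1450}{2 \left(-16 + 8 + 80\right)} = 4 \cdot \frac{1}{2} \cdot \frac{1}{72} \left(-1304\right) = 4 \left(- \frac{163}{18}\right) = - \frac{326}{9}$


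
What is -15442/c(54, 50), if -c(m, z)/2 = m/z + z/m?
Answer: 5211675/1354 ≈ 3849.1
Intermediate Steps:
c(m, z) = -2*m/z - 2*z/m (c(m, z) = -2*(m/z + z/m) = -2*m/z - 2*z/m)
-15442/c(54, 50) = -15442/(-2*54/50 - 2*50/54) = -15442/(-2*54*1/50 - 2*50*1/54) = -15442/(-54/25 - 50/27) = -15442/(-2708/675) = -15442*(-675/2708) = 5211675/1354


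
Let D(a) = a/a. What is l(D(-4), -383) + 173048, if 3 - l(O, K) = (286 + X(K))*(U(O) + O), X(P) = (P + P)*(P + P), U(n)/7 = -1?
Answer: 3695303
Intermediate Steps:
U(n) = -7 (U(n) = 7*(-1) = -7)
X(P) = 4*P² (X(P) = (2*P)*(2*P) = 4*P²)
D(a) = 1
l(O, K) = 3 - (-7 + O)*(286 + 4*K²) (l(O, K) = 3 - (286 + 4*K²)*(-7 + O) = 3 - (-7 + O)*(286 + 4*K²))
l(D(-4), -383) + 173048 = (2005 - 286*1 + 28*(-383)² - 4*1*(-383)²) + 173048 = (2005 - 286 + 28*146689 - 4*1*146689) + 173048 = (2005 - 286 + 4107292 - 586756) + 173048 = 3522255 + 173048 = 3695303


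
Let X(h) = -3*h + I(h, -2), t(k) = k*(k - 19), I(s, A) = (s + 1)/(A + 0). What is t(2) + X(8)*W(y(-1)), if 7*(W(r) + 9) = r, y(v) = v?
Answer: 1586/7 ≈ 226.57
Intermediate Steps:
I(s, A) = (1 + s)/A
W(r) = -9 + r/7
t(k) = k*(-19 + k)
X(h) = -½ - 7*h/2 (X(h) = -3*h + (1 + h)/(-2) = -3*h - (1 + h)/2 = -3*h + (-½ - h/2) = -½ - 7*h/2)
t(2) + X(8)*W(y(-1)) = 2*(-19 + 2) + (-½ - 7/2*8)*(-9 + (⅐)*(-1)) = 2*(-17) + (-½ - 28)*(-9 - ⅐) = -34 - 57/2*(-64/7) = -34 + 1824/7 = 1586/7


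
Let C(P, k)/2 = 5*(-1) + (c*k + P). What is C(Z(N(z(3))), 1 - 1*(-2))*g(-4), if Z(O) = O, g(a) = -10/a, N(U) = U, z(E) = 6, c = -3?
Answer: -40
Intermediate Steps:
C(P, k) = -10 - 6*k + 2*P (C(P, k) = 2*(5*(-1) + (-3*k + P)) = 2*(-5 + (P - 3*k)) = 2*(-5 + P - 3*k) = -10 - 6*k + 2*P)
C(Z(N(z(3))), 1 - 1*(-2))*g(-4) = (-10 - 6*(1 - 1*(-2)) + 2*6)*(-10/(-4)) = (-10 - 6*(1 + 2) + 12)*(-10*(-¼)) = (-10 - 6*3 + 12)*(5/2) = (-10 - 18 + 12)*(5/2) = -16*5/2 = -40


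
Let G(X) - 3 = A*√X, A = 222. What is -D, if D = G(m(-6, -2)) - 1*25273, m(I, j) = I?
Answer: 25270 - 222*I*√6 ≈ 25270.0 - 543.79*I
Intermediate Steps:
G(X) = 3 + 222*√X
D = -25270 + 222*I*√6 (D = (3 + 222*√(-6)) - 1*25273 = (3 + 222*(I*√6)) - 25273 = (3 + 222*I*√6) - 25273 = -25270 + 222*I*√6 ≈ -25270.0 + 543.79*I)
-D = -(-25270 + 222*I*√6) = 25270 - 222*I*√6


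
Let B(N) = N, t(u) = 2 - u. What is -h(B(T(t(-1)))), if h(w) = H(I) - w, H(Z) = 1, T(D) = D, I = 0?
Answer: 2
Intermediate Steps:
h(w) = 1 - w
-h(B(T(t(-1)))) = -(1 - (2 - 1*(-1))) = -(1 - (2 + 1)) = -(1 - 1*3) = -(1 - 3) = -1*(-2) = 2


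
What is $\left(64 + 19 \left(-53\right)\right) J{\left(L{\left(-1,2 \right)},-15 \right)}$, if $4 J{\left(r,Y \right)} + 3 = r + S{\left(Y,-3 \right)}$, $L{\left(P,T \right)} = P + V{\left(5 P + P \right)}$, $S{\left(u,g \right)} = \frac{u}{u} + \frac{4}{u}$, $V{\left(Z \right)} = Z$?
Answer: $\frac{131077}{60} \approx 2184.6$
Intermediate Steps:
$S{\left(u,g \right)} = 1 + \frac{4}{u}$
$L{\left(P,T \right)} = 7 P$ ($L{\left(P,T \right)} = P + \left(5 P + P\right) = P + 6 P = 7 P$)
$J{\left(r,Y \right)} = - \frac{3}{4} + \frac{r}{4} + \frac{4 + Y}{4 Y}$ ($J{\left(r,Y \right)} = - \frac{3}{4} + \frac{r + \frac{4 + Y}{Y}}{4} = - \frac{3}{4} + \left(\frac{r}{4} + \frac{4 + Y}{4 Y}\right) = - \frac{3}{4} + \frac{r}{4} + \frac{4 + Y}{4 Y}$)
$\left(64 + 19 \left(-53\right)\right) J{\left(L{\left(-1,2 \right)},-15 \right)} = \left(64 + 19 \left(-53\right)\right) \left(- \frac{1}{2} + \frac{1}{-15} + \frac{7 \left(-1\right)}{4}\right) = \left(64 - 1007\right) \left(- \frac{1}{2} - \frac{1}{15} + \frac{1}{4} \left(-7\right)\right) = - 943 \left(- \frac{1}{2} - \frac{1}{15} - \frac{7}{4}\right) = \left(-943\right) \left(- \frac{139}{60}\right) = \frac{131077}{60}$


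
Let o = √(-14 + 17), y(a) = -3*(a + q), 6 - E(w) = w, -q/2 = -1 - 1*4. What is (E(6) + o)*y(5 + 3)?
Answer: -54*√3 ≈ -93.531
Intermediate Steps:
q = 10 (q = -2*(-1 - 1*4) = -2*(-1 - 4) = -2*(-5) = 10)
E(w) = 6 - w
y(a) = -30 - 3*a (y(a) = -3*(a + 10) = -3*(10 + a) = -30 - 3*a)
o = √3 ≈ 1.7320
(E(6) + o)*y(5 + 3) = ((6 - 1*6) + √3)*(-30 - 3*(5 + 3)) = ((6 - 6) + √3)*(-30 - 3*8) = (0 + √3)*(-30 - 24) = √3*(-54) = -54*√3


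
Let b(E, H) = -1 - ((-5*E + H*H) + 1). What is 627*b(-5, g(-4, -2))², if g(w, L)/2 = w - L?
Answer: 1159323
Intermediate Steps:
g(w, L) = -2*L + 2*w (g(w, L) = 2*(w - L) = -2*L + 2*w)
b(E, H) = -2 - H² + 5*E (b(E, H) = -1 - ((-5*E + H²) + 1) = -1 - ((H² - 5*E) + 1) = -1 - (1 + H² - 5*E) = -1 + (-1 - H² + 5*E) = -2 - H² + 5*E)
627*b(-5, g(-4, -2))² = 627*(-2 - (-2*(-2) + 2*(-4))² + 5*(-5))² = 627*(-2 - (4 - 8)² - 25)² = 627*(-2 - 1*(-4)² - 25)² = 627*(-2 - 1*16 - 25)² = 627*(-2 - 16 - 25)² = 627*(-43)² = 627*1849 = 1159323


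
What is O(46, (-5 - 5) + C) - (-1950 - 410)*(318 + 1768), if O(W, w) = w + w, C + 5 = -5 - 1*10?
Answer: 4922900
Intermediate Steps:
C = -20 (C = -5 + (-5 - 1*10) = -5 + (-5 - 10) = -5 - 15 = -20)
O(W, w) = 2*w
O(46, (-5 - 5) + C) - (-1950 - 410)*(318 + 1768) = 2*((-5 - 5) - 20) - (-1950 - 410)*(318 + 1768) = 2*(-10 - 20) - (-2360)*2086 = 2*(-30) - 1*(-4922960) = -60 + 4922960 = 4922900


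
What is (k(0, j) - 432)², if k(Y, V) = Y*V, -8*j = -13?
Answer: 186624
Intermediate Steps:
j = 13/8 (j = -⅛*(-13) = 13/8 ≈ 1.6250)
k(Y, V) = V*Y
(k(0, j) - 432)² = ((13/8)*0 - 432)² = (0 - 432)² = (-432)² = 186624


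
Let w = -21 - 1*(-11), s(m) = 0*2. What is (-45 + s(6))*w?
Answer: 450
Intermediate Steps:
s(m) = 0
w = -10 (w = -21 + 11 = -10)
(-45 + s(6))*w = (-45 + 0)*(-10) = -45*(-10) = 450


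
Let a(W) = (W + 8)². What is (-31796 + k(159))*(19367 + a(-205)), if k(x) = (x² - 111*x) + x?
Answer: -1396514880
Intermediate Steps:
a(W) = (8 + W)²
k(x) = x² - 110*x
(-31796 + k(159))*(19367 + a(-205)) = (-31796 + 159*(-110 + 159))*(19367 + (8 - 205)²) = (-31796 + 159*49)*(19367 + (-197)²) = (-31796 + 7791)*(19367 + 38809) = -24005*58176 = -1396514880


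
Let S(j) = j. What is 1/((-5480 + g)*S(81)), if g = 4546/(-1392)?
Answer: -232/103041531 ≈ -2.2515e-6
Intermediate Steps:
g = -2273/696 (g = 4546*(-1/1392) = -2273/696 ≈ -3.2658)
1/((-5480 + g)*S(81)) = 1/(-5480 - 2273/696*81) = (1/81)/(-3816353/696) = -696/3816353*1/81 = -232/103041531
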